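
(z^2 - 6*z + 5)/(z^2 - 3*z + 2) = (z - 5)/(z - 2)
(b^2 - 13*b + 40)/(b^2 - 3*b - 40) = (b - 5)/(b + 5)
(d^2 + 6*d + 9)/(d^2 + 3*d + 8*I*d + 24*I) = (d + 3)/(d + 8*I)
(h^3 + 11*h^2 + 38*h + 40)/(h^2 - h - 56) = (h^3 + 11*h^2 + 38*h + 40)/(h^2 - h - 56)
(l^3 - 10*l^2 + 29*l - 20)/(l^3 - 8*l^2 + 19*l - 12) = (l - 5)/(l - 3)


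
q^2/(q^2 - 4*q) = q/(q - 4)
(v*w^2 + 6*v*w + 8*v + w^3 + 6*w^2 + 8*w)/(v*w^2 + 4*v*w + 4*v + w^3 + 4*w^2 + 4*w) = (w + 4)/(w + 2)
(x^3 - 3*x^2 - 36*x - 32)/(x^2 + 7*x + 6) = (x^2 - 4*x - 32)/(x + 6)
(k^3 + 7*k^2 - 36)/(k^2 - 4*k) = (k^3 + 7*k^2 - 36)/(k*(k - 4))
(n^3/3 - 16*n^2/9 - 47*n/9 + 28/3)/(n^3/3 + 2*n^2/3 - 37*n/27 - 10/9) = 3*(3*n^2 - 25*n + 28)/(9*n^2 - 9*n - 10)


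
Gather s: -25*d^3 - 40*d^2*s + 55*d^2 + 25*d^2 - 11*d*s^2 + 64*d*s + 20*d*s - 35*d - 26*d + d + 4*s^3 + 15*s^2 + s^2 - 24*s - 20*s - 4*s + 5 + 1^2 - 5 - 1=-25*d^3 + 80*d^2 - 60*d + 4*s^3 + s^2*(16 - 11*d) + s*(-40*d^2 + 84*d - 48)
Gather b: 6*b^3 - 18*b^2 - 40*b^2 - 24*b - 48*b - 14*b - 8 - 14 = 6*b^3 - 58*b^2 - 86*b - 22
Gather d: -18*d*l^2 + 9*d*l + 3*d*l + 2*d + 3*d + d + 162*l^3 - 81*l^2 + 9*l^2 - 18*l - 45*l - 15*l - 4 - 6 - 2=d*(-18*l^2 + 12*l + 6) + 162*l^3 - 72*l^2 - 78*l - 12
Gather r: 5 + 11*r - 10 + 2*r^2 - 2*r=2*r^2 + 9*r - 5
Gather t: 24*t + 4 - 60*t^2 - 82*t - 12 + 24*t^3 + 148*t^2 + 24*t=24*t^3 + 88*t^2 - 34*t - 8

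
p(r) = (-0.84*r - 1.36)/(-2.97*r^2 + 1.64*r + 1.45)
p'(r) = (-0.84*r - 1.36)*(5.94*r - 1.64)/(-2.97*r^2 + 1.64*r + 1.45)^2 - 0.84/(-2.97*r^2 + 1.64*r + 1.45) = (-2.4948*r^2 - 8.0784*r + 1.0124)/(8.8209*r^4 - 9.7416*r^3 - 5.9234*r^2 + 4.756*r + 2.1025)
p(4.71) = 0.09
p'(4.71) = -0.03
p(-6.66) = -0.03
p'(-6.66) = -0.00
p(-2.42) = -0.03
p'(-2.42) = 0.02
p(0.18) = -0.92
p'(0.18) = -0.19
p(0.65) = -1.51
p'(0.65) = -3.33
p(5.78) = 0.07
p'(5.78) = -0.02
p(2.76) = 0.22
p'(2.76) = -0.15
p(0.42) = -1.06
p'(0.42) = -1.08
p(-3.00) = -0.04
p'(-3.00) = 0.00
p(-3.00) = -0.04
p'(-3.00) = 0.00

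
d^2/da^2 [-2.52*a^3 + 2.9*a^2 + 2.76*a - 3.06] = 5.8 - 15.12*a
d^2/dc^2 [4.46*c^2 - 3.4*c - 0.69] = 8.92000000000000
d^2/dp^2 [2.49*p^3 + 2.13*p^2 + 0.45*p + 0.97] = 14.94*p + 4.26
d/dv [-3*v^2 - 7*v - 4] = -6*v - 7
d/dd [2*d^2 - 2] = 4*d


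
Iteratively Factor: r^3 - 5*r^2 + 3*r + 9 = (r - 3)*(r^2 - 2*r - 3) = (r - 3)*(r + 1)*(r - 3)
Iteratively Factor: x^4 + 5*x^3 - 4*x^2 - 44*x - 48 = (x + 2)*(x^3 + 3*x^2 - 10*x - 24) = (x + 2)*(x + 4)*(x^2 - x - 6) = (x + 2)^2*(x + 4)*(x - 3)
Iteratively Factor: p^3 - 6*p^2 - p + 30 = (p - 3)*(p^2 - 3*p - 10) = (p - 5)*(p - 3)*(p + 2)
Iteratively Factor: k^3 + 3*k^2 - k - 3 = (k + 3)*(k^2 - 1) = (k - 1)*(k + 3)*(k + 1)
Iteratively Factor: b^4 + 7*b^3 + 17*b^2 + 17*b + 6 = (b + 1)*(b^3 + 6*b^2 + 11*b + 6) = (b + 1)*(b + 3)*(b^2 + 3*b + 2) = (b + 1)*(b + 2)*(b + 3)*(b + 1)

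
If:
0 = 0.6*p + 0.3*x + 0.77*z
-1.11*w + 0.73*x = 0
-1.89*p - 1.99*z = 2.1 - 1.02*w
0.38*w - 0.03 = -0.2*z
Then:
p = 1.90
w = 1.25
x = 1.90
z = -2.22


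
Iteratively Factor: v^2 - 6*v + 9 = (v - 3)*(v - 3)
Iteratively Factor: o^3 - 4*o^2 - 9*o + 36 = (o - 4)*(o^2 - 9) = (o - 4)*(o - 3)*(o + 3)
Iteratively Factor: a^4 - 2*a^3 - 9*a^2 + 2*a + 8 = (a + 2)*(a^3 - 4*a^2 - a + 4) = (a + 1)*(a + 2)*(a^2 - 5*a + 4) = (a - 1)*(a + 1)*(a + 2)*(a - 4)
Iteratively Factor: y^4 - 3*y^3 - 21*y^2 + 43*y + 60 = (y - 5)*(y^3 + 2*y^2 - 11*y - 12) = (y - 5)*(y + 1)*(y^2 + y - 12) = (y - 5)*(y - 3)*(y + 1)*(y + 4)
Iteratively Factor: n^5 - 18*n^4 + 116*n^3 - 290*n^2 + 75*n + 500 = (n - 5)*(n^4 - 13*n^3 + 51*n^2 - 35*n - 100) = (n - 5)^2*(n^3 - 8*n^2 + 11*n + 20) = (n - 5)^3*(n^2 - 3*n - 4) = (n - 5)^3*(n - 4)*(n + 1)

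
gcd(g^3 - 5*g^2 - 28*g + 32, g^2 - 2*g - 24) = g + 4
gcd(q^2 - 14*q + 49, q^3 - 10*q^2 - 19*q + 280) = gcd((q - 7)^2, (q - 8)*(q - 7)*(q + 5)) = q - 7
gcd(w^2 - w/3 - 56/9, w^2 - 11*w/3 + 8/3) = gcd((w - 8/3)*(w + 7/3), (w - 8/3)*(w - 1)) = w - 8/3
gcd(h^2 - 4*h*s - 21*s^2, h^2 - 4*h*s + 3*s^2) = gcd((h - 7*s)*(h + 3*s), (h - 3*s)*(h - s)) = 1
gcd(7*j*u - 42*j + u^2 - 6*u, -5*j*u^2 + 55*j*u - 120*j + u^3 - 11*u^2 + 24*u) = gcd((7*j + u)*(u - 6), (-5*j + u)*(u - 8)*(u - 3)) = 1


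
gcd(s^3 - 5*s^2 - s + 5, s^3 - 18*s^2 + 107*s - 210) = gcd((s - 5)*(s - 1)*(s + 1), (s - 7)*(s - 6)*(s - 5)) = s - 5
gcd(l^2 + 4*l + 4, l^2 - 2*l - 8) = l + 2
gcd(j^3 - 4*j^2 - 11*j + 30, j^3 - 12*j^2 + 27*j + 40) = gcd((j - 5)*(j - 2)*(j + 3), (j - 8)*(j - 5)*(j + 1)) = j - 5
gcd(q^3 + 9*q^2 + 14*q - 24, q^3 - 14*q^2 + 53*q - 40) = q - 1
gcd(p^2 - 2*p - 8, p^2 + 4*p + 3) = 1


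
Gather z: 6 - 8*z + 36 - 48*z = 42 - 56*z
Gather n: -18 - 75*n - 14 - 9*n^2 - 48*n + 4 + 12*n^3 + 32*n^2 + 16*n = 12*n^3 + 23*n^2 - 107*n - 28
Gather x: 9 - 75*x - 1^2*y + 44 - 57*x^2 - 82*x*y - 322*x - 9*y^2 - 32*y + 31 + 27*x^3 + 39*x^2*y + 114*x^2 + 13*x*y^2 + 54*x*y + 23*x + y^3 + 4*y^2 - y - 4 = 27*x^3 + x^2*(39*y + 57) + x*(13*y^2 - 28*y - 374) + y^3 - 5*y^2 - 34*y + 80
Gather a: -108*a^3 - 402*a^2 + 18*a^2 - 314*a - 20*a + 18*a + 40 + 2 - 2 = -108*a^3 - 384*a^2 - 316*a + 40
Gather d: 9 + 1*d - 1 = d + 8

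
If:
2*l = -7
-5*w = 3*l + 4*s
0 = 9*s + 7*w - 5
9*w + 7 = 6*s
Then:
No Solution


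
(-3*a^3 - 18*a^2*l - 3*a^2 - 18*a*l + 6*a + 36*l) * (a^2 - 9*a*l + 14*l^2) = -3*a^5 + 9*a^4*l - 3*a^4 + 120*a^3*l^2 + 9*a^3*l + 6*a^3 - 252*a^2*l^3 + 120*a^2*l^2 - 18*a^2*l - 252*a*l^3 - 240*a*l^2 + 504*l^3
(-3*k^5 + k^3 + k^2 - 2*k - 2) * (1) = -3*k^5 + k^3 + k^2 - 2*k - 2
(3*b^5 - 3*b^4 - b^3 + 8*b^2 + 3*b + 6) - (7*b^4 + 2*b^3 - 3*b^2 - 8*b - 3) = 3*b^5 - 10*b^4 - 3*b^3 + 11*b^2 + 11*b + 9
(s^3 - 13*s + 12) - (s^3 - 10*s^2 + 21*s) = 10*s^2 - 34*s + 12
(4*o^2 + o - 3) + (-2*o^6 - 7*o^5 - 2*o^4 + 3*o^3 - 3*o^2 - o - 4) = -2*o^6 - 7*o^5 - 2*o^4 + 3*o^3 + o^2 - 7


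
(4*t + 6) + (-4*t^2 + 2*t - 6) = -4*t^2 + 6*t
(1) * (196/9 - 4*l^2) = 196/9 - 4*l^2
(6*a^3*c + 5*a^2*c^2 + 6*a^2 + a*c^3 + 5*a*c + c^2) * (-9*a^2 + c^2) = -54*a^5*c - 45*a^4*c^2 - 54*a^4 - 3*a^3*c^3 - 45*a^3*c + 5*a^2*c^4 - 3*a^2*c^2 + a*c^5 + 5*a*c^3 + c^4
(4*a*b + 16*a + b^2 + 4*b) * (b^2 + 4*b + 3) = 4*a*b^3 + 32*a*b^2 + 76*a*b + 48*a + b^4 + 8*b^3 + 19*b^2 + 12*b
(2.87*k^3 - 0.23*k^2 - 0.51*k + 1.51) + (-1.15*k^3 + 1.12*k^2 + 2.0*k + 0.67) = 1.72*k^3 + 0.89*k^2 + 1.49*k + 2.18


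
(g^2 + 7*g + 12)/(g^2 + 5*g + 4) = (g + 3)/(g + 1)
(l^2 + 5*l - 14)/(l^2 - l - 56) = (l - 2)/(l - 8)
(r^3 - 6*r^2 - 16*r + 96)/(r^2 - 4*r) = r - 2 - 24/r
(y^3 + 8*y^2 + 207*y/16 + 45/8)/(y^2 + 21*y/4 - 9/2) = (16*y^2 + 32*y + 15)/(4*(4*y - 3))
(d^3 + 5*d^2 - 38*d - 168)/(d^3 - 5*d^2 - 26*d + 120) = (d^2 + 11*d + 28)/(d^2 + d - 20)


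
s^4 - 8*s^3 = s^3*(s - 8)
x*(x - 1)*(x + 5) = x^3 + 4*x^2 - 5*x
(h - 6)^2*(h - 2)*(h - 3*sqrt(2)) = h^4 - 14*h^3 - 3*sqrt(2)*h^3 + 42*sqrt(2)*h^2 + 60*h^2 - 180*sqrt(2)*h - 72*h + 216*sqrt(2)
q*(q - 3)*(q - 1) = q^3 - 4*q^2 + 3*q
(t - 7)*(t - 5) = t^2 - 12*t + 35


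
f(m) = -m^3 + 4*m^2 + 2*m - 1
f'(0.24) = 3.75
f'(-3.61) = -65.98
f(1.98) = 10.88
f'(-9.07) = -317.35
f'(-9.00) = -313.00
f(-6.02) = 350.09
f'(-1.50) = -16.75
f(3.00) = 14.00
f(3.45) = 12.45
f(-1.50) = 8.38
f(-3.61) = 90.95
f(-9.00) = 1034.00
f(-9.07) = 1056.06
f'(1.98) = 6.08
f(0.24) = -0.30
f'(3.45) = -6.11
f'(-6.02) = -154.88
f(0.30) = -0.07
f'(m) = -3*m^2 + 8*m + 2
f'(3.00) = -1.00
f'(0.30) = 4.13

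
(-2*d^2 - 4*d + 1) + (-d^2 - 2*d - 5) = -3*d^2 - 6*d - 4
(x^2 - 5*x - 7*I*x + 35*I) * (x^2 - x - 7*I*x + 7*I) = x^4 - 6*x^3 - 14*I*x^3 - 44*x^2 + 84*I*x^2 + 294*x - 70*I*x - 245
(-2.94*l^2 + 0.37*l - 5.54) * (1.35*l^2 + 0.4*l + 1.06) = -3.969*l^4 - 0.6765*l^3 - 10.4474*l^2 - 1.8238*l - 5.8724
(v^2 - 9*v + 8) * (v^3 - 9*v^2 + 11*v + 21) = v^5 - 18*v^4 + 100*v^3 - 150*v^2 - 101*v + 168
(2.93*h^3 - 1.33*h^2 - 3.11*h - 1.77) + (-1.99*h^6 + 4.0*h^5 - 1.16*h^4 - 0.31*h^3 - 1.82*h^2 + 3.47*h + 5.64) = -1.99*h^6 + 4.0*h^5 - 1.16*h^4 + 2.62*h^3 - 3.15*h^2 + 0.36*h + 3.87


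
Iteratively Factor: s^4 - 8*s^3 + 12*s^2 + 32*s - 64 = (s - 4)*(s^3 - 4*s^2 - 4*s + 16) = (s - 4)^2*(s^2 - 4) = (s - 4)^2*(s - 2)*(s + 2)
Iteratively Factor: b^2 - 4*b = (b)*(b - 4)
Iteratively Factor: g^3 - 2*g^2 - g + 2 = (g - 1)*(g^2 - g - 2) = (g - 2)*(g - 1)*(g + 1)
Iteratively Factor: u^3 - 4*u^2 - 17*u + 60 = (u - 5)*(u^2 + u - 12) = (u - 5)*(u - 3)*(u + 4)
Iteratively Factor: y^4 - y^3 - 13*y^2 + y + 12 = (y - 1)*(y^3 - 13*y - 12) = (y - 4)*(y - 1)*(y^2 + 4*y + 3) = (y - 4)*(y - 1)*(y + 1)*(y + 3)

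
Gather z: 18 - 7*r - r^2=-r^2 - 7*r + 18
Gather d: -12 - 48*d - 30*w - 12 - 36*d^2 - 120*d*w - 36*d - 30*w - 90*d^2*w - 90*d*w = d^2*(-90*w - 36) + d*(-210*w - 84) - 60*w - 24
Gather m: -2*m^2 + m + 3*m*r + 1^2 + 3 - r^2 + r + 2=-2*m^2 + m*(3*r + 1) - r^2 + r + 6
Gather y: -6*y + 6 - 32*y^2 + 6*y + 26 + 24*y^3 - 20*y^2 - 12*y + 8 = 24*y^3 - 52*y^2 - 12*y + 40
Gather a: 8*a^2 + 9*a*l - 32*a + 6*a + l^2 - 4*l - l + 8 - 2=8*a^2 + a*(9*l - 26) + l^2 - 5*l + 6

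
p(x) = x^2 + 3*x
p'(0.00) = 3.00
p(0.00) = 0.00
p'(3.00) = 9.00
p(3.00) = 18.00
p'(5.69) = 14.38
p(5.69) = 49.45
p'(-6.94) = -10.88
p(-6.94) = 27.34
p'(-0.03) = 2.94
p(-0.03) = -0.09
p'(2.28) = 7.56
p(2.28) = 12.04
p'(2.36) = 7.72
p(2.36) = 12.65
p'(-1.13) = 0.74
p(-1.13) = -2.11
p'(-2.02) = -1.04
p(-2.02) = -1.98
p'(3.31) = 9.62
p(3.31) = 20.89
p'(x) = 2*x + 3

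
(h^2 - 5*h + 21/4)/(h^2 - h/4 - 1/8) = 2*(-4*h^2 + 20*h - 21)/(-8*h^2 + 2*h + 1)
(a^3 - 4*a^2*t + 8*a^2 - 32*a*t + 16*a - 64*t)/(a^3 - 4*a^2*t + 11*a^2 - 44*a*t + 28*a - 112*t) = (a + 4)/(a + 7)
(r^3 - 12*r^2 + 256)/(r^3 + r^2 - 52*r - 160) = (r - 8)/(r + 5)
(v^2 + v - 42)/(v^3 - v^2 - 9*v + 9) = (v^2 + v - 42)/(v^3 - v^2 - 9*v + 9)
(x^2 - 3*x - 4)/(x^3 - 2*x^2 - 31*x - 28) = (x - 4)/(x^2 - 3*x - 28)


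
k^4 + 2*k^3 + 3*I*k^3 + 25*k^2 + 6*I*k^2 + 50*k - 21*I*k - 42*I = (k + 2)*(k - 3*I)*(k - I)*(k + 7*I)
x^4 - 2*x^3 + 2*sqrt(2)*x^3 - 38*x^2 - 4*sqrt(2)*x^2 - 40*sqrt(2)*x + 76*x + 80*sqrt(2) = (x - 2)*(x - 4*sqrt(2))*(x + sqrt(2))*(x + 5*sqrt(2))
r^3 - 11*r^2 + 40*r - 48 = (r - 4)^2*(r - 3)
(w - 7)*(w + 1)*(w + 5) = w^3 - w^2 - 37*w - 35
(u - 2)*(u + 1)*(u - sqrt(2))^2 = u^4 - 2*sqrt(2)*u^3 - u^3 + 2*sqrt(2)*u^2 - 2*u + 4*sqrt(2)*u - 4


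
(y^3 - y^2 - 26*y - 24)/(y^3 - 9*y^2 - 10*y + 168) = (y + 1)/(y - 7)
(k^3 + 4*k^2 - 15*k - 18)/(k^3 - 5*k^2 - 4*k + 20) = (k^3 + 4*k^2 - 15*k - 18)/(k^3 - 5*k^2 - 4*k + 20)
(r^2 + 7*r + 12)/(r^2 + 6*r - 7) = (r^2 + 7*r + 12)/(r^2 + 6*r - 7)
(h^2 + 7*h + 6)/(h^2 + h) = (h + 6)/h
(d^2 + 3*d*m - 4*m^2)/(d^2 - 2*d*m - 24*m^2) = (d - m)/(d - 6*m)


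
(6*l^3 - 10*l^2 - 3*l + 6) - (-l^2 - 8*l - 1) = 6*l^3 - 9*l^2 + 5*l + 7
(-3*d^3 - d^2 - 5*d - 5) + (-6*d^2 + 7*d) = -3*d^3 - 7*d^2 + 2*d - 5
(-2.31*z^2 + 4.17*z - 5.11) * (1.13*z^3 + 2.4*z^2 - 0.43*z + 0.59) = -2.6103*z^5 - 0.8319*z^4 + 5.227*z^3 - 15.42*z^2 + 4.6576*z - 3.0149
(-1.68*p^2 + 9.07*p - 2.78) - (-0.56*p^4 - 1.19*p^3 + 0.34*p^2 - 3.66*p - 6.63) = 0.56*p^4 + 1.19*p^3 - 2.02*p^2 + 12.73*p + 3.85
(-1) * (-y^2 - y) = y^2 + y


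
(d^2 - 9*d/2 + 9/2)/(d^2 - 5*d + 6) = (d - 3/2)/(d - 2)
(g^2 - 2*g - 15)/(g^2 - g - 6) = (-g^2 + 2*g + 15)/(-g^2 + g + 6)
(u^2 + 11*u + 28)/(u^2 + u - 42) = (u + 4)/(u - 6)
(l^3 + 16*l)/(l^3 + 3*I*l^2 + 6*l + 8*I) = l*(l - 4*I)/(l^2 - I*l + 2)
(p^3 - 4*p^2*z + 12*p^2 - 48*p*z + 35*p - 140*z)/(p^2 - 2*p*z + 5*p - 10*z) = (-p^2 + 4*p*z - 7*p + 28*z)/(-p + 2*z)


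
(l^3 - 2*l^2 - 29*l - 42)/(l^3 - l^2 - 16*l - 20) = (l^2 - 4*l - 21)/(l^2 - 3*l - 10)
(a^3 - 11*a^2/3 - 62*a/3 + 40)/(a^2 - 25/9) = 3*(a^2 - 2*a - 24)/(3*a + 5)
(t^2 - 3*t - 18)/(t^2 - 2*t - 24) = (t + 3)/(t + 4)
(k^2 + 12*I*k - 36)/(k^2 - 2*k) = (k^2 + 12*I*k - 36)/(k*(k - 2))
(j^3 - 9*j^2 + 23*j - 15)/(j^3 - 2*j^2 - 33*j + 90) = (j - 1)/(j + 6)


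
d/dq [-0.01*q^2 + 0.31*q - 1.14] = 0.31 - 0.02*q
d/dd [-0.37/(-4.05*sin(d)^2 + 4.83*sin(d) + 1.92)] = (1.7871 - 2.997*sin(d))*cos(d)/(-4.05*sin(d)^2 + 4.83*sin(d) + 1.92)^2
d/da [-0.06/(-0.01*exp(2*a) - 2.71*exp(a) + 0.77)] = (-0.0012*exp(a) - 0.1626)*exp(a)/(0.01*exp(2*a) + 2.71*exp(a) - 0.77)^2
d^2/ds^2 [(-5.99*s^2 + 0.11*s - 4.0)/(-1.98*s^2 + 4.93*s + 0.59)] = (116.079084*s^3 + 136.074708*s^2 - 235.044612*s + 208.594952)/(7.762392*s^6 - 57.982716*s^5 + 137.431998*s^4 - 85.267801*s^3 - 40.951959*s^2 - 5.148399*s - 0.205379)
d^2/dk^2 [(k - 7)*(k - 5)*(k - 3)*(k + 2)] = 12*k^2 - 78*k + 82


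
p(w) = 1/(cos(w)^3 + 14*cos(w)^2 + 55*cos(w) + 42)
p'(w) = (3*sin(w)*cos(w)^2 + 28*sin(w)*cos(w) + 55*sin(w))/(cos(w)^3 + 14*cos(w)^2 + 55*cos(w) + 42)^2 = (3*cos(w)^2 + 28*cos(w) + 55)*sin(w)/(cos(w)^3 + 14*cos(w)^2 + 55*cos(w) + 42)^2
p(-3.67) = 0.23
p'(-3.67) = 0.90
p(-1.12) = 0.01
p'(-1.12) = -0.01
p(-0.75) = 0.01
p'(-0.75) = -0.01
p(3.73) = 0.19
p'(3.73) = -0.65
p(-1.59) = 0.02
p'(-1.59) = -0.03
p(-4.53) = 0.03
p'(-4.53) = 0.05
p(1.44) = 0.02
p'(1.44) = 0.02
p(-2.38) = 0.11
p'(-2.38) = -0.30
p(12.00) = 0.01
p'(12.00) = 0.00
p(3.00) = 3.32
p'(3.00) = 46.97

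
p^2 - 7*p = p*(p - 7)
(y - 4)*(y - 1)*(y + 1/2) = y^3 - 9*y^2/2 + 3*y/2 + 2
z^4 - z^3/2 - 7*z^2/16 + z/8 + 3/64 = (z - 3/4)*(z - 1/2)*(z + 1/4)*(z + 1/2)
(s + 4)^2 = s^2 + 8*s + 16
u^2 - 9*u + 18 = (u - 6)*(u - 3)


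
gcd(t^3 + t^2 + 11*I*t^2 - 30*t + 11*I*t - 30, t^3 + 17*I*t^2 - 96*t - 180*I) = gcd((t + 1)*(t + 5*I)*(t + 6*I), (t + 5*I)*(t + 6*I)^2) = t^2 + 11*I*t - 30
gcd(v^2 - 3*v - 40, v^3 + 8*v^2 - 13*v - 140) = v + 5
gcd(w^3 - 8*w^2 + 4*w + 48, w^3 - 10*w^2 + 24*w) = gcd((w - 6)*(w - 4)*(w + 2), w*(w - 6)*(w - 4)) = w^2 - 10*w + 24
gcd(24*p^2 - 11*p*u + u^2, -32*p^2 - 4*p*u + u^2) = 8*p - u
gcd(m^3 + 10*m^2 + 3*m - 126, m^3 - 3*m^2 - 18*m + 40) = 1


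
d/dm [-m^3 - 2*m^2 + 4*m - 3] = -3*m^2 - 4*m + 4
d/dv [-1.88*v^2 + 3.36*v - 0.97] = 3.36 - 3.76*v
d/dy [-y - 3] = -1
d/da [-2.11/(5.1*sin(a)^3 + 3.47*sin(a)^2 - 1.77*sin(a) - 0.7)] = (32.283*sin(a)^2 + 14.6434*sin(a) - 3.7347)*cos(a)/(5.1*sin(a)^3 + 3.47*sin(a)^2 - 1.77*sin(a) - 0.7)^2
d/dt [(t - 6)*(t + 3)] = 2*t - 3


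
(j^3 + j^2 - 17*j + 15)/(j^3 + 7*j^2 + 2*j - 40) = (j^2 - 4*j + 3)/(j^2 + 2*j - 8)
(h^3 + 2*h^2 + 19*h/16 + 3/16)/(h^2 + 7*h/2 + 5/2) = (16*h^2 + 16*h + 3)/(8*(2*h + 5))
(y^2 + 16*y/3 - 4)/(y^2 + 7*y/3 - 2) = (y + 6)/(y + 3)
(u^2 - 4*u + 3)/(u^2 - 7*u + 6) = (u - 3)/(u - 6)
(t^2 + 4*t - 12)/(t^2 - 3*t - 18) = (-t^2 - 4*t + 12)/(-t^2 + 3*t + 18)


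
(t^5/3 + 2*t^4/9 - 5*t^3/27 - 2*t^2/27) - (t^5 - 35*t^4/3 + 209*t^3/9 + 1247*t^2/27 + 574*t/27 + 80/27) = -2*t^5/3 + 107*t^4/9 - 632*t^3/27 - 1249*t^2/27 - 574*t/27 - 80/27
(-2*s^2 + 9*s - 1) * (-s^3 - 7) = 2*s^5 - 9*s^4 + s^3 + 14*s^2 - 63*s + 7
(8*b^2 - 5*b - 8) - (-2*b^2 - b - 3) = 10*b^2 - 4*b - 5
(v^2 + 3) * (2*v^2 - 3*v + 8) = 2*v^4 - 3*v^3 + 14*v^2 - 9*v + 24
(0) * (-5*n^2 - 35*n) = 0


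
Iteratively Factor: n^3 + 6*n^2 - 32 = (n + 4)*(n^2 + 2*n - 8) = (n + 4)^2*(n - 2)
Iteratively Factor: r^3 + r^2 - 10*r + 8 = (r + 4)*(r^2 - 3*r + 2) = (r - 2)*(r + 4)*(r - 1)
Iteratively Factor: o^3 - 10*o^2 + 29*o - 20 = (o - 5)*(o^2 - 5*o + 4) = (o - 5)*(o - 4)*(o - 1)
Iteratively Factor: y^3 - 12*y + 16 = (y + 4)*(y^2 - 4*y + 4) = (y - 2)*(y + 4)*(y - 2)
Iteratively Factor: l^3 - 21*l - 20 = (l + 4)*(l^2 - 4*l - 5) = (l + 1)*(l + 4)*(l - 5)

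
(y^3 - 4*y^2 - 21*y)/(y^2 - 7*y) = y + 3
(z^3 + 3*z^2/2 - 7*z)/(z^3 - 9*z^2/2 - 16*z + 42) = z/(z - 6)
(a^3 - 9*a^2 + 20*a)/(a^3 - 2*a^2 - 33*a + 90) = a*(a - 4)/(a^2 + 3*a - 18)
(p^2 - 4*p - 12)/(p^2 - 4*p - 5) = (-p^2 + 4*p + 12)/(-p^2 + 4*p + 5)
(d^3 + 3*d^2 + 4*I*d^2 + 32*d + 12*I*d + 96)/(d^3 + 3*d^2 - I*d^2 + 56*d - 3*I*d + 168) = (d^2 + 4*I*d + 32)/(d^2 - I*d + 56)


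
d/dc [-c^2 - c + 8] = -2*c - 1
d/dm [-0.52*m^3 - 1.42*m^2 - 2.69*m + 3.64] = -1.56*m^2 - 2.84*m - 2.69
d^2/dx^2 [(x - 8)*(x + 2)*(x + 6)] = 6*x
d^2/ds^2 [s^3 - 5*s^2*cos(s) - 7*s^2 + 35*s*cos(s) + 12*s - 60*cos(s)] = 5*s^2*cos(s) + 20*s*sin(s) - 35*s*cos(s) + 6*s - 70*sin(s) + 50*cos(s) - 14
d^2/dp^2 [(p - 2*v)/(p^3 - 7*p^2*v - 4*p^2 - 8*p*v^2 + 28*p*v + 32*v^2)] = 2*((p - 2*v)*(-3*p^2 + 14*p*v + 8*p + 8*v^2 - 28*v)^2 + (-3*p^2 + 14*p*v + 8*p + 8*v^2 - 28*v + (p - 2*v)*(-3*p + 7*v + 4))*(p^3 - 7*p^2*v - 4*p^2 - 8*p*v^2 + 28*p*v + 32*v^2))/(p^3 - 7*p^2*v - 4*p^2 - 8*p*v^2 + 28*p*v + 32*v^2)^3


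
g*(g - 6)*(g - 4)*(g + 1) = g^4 - 9*g^3 + 14*g^2 + 24*g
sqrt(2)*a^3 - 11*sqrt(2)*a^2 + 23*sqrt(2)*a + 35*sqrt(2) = (a - 7)*(a - 5)*(sqrt(2)*a + sqrt(2))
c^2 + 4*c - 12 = (c - 2)*(c + 6)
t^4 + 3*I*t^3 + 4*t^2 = t^2*(t - I)*(t + 4*I)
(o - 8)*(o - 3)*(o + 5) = o^3 - 6*o^2 - 31*o + 120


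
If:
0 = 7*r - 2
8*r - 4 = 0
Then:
No Solution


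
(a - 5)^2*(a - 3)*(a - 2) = a^4 - 15*a^3 + 81*a^2 - 185*a + 150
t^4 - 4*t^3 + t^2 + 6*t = t*(t - 3)*(t - 2)*(t + 1)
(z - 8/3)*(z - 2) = z^2 - 14*z/3 + 16/3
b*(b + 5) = b^2 + 5*b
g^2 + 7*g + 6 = (g + 1)*(g + 6)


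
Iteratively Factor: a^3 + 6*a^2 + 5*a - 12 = (a - 1)*(a^2 + 7*a + 12) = (a - 1)*(a + 4)*(a + 3)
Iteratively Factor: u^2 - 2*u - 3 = (u + 1)*(u - 3)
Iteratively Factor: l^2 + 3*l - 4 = (l - 1)*(l + 4)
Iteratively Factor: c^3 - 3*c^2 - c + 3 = (c - 3)*(c^2 - 1) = (c - 3)*(c - 1)*(c + 1)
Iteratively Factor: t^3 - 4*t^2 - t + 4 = (t + 1)*(t^2 - 5*t + 4) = (t - 1)*(t + 1)*(t - 4)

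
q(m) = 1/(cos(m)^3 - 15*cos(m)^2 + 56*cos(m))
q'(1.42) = 0.78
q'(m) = (3*sin(m)*cos(m)^2 - 30*sin(m)*cos(m) + 56*sin(m))/(cos(m)^3 - 15*cos(m)^2 + 56*cos(m))^2 = (3*sin(m) + 56*sin(m)/cos(m)^2 - 30*tan(m))/((cos(m) - 8)^2*(cos(m) - 7)^2)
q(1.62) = -0.36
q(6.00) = 0.02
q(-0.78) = 0.03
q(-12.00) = 0.03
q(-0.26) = 0.02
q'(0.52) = 0.01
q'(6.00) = -0.00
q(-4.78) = 0.27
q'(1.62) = 7.37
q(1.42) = 0.12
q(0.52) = 0.03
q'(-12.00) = 0.01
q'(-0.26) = -0.00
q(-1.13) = 0.05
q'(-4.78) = 3.90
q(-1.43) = 0.13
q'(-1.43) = -0.90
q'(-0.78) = -0.02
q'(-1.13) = -0.09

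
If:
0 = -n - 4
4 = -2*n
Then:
No Solution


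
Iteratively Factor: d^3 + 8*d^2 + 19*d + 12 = (d + 4)*(d^2 + 4*d + 3) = (d + 3)*(d + 4)*(d + 1)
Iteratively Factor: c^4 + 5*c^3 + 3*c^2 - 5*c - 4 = (c + 1)*(c^3 + 4*c^2 - c - 4) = (c + 1)^2*(c^2 + 3*c - 4) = (c - 1)*(c + 1)^2*(c + 4)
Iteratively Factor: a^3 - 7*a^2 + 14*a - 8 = (a - 2)*(a^2 - 5*a + 4) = (a - 2)*(a - 1)*(a - 4)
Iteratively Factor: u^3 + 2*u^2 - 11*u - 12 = (u - 3)*(u^2 + 5*u + 4) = (u - 3)*(u + 4)*(u + 1)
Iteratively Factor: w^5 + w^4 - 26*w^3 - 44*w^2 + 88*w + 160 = (w + 2)*(w^4 - w^3 - 24*w^2 + 4*w + 80) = (w + 2)*(w + 4)*(w^3 - 5*w^2 - 4*w + 20) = (w + 2)^2*(w + 4)*(w^2 - 7*w + 10) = (w - 2)*(w + 2)^2*(w + 4)*(w - 5)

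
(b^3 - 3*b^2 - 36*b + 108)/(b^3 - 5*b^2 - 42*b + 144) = (b - 6)/(b - 8)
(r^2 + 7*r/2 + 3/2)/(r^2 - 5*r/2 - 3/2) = (r + 3)/(r - 3)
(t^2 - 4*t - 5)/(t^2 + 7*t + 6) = (t - 5)/(t + 6)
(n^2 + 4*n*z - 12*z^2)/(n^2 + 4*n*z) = (n^2 + 4*n*z - 12*z^2)/(n*(n + 4*z))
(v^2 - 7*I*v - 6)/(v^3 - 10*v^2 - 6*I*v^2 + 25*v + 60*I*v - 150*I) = (v - I)/(v^2 - 10*v + 25)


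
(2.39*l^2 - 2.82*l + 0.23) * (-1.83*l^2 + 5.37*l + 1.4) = -4.3737*l^4 + 17.9949*l^3 - 12.2183*l^2 - 2.7129*l + 0.322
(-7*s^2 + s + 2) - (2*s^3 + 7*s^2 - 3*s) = -2*s^3 - 14*s^2 + 4*s + 2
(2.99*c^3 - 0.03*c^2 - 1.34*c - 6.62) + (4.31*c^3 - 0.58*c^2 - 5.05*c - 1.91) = 7.3*c^3 - 0.61*c^2 - 6.39*c - 8.53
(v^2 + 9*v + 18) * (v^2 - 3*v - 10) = v^4 + 6*v^3 - 19*v^2 - 144*v - 180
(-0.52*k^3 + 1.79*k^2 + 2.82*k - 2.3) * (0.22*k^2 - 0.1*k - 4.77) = -0.1144*k^5 + 0.4458*k^4 + 2.9218*k^3 - 9.3263*k^2 - 13.2214*k + 10.971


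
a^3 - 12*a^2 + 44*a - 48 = (a - 6)*(a - 4)*(a - 2)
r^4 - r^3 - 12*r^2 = r^2*(r - 4)*(r + 3)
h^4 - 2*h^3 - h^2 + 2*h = h*(h - 2)*(h - 1)*(h + 1)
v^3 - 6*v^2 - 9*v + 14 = (v - 7)*(v - 1)*(v + 2)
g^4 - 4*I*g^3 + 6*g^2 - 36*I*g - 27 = (g - 3*I)^2*(g - I)*(g + 3*I)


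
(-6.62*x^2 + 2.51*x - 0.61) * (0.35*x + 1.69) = -2.317*x^3 - 10.3093*x^2 + 4.0284*x - 1.0309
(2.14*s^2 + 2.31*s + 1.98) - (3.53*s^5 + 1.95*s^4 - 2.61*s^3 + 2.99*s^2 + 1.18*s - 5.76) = -3.53*s^5 - 1.95*s^4 + 2.61*s^3 - 0.85*s^2 + 1.13*s + 7.74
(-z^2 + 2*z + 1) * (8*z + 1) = -8*z^3 + 15*z^2 + 10*z + 1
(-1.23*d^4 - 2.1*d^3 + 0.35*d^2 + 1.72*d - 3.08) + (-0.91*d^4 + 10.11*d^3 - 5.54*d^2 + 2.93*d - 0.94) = -2.14*d^4 + 8.01*d^3 - 5.19*d^2 + 4.65*d - 4.02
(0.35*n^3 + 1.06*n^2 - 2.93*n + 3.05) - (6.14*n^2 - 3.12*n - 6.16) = 0.35*n^3 - 5.08*n^2 + 0.19*n + 9.21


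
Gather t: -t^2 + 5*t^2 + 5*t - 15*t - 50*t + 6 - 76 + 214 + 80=4*t^2 - 60*t + 224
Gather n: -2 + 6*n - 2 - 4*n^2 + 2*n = -4*n^2 + 8*n - 4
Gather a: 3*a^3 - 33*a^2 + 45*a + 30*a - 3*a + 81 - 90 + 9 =3*a^3 - 33*a^2 + 72*a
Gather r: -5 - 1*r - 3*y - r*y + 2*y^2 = r*(-y - 1) + 2*y^2 - 3*y - 5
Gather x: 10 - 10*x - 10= -10*x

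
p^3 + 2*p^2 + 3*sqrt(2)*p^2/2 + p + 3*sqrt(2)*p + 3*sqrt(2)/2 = (p + 1)^2*(p + 3*sqrt(2)/2)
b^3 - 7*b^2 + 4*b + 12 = (b - 6)*(b - 2)*(b + 1)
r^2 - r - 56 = (r - 8)*(r + 7)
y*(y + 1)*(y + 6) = y^3 + 7*y^2 + 6*y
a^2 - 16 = (a - 4)*(a + 4)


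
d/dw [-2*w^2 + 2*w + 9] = 2 - 4*w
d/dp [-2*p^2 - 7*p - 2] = -4*p - 7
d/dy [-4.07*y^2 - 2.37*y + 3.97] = -8.14*y - 2.37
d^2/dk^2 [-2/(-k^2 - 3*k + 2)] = 4*(-k^2 - 3*k + (2*k + 3)^2 + 2)/(k^2 + 3*k - 2)^3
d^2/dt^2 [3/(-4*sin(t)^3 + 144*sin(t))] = 9*(3*sin(t)^6 - 28*sin(t)^4 + 504*sin(t)^2 - 864)/(4*(sin(t)^2 - 36)^3*sin(t)^3)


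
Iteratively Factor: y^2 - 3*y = (y)*(y - 3)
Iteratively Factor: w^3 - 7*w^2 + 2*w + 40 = (w - 4)*(w^2 - 3*w - 10) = (w - 4)*(w + 2)*(w - 5)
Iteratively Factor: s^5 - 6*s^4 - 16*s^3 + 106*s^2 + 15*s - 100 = (s - 1)*(s^4 - 5*s^3 - 21*s^2 + 85*s + 100) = (s - 5)*(s - 1)*(s^3 - 21*s - 20) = (s - 5)^2*(s - 1)*(s^2 + 5*s + 4) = (s - 5)^2*(s - 1)*(s + 4)*(s + 1)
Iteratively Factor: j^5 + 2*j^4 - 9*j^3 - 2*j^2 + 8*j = (j)*(j^4 + 2*j^3 - 9*j^2 - 2*j + 8) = j*(j - 1)*(j^3 + 3*j^2 - 6*j - 8) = j*(j - 2)*(j - 1)*(j^2 + 5*j + 4) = j*(j - 2)*(j - 1)*(j + 1)*(j + 4)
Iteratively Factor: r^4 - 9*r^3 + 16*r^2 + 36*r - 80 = (r + 2)*(r^3 - 11*r^2 + 38*r - 40) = (r - 4)*(r + 2)*(r^2 - 7*r + 10) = (r - 5)*(r - 4)*(r + 2)*(r - 2)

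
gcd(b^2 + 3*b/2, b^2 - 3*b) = b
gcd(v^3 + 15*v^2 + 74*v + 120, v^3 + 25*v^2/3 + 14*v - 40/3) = v^2 + 9*v + 20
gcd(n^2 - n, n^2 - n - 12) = 1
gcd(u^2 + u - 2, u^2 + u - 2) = u^2 + u - 2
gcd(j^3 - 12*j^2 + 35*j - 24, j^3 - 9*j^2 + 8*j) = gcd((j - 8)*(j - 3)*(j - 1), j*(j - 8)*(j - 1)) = j^2 - 9*j + 8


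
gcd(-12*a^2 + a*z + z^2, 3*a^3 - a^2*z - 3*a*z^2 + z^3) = -3*a + z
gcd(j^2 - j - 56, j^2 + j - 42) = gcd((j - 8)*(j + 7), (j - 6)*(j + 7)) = j + 7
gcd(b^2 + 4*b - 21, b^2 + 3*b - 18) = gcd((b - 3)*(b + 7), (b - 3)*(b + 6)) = b - 3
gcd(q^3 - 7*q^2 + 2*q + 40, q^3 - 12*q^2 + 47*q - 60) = q^2 - 9*q + 20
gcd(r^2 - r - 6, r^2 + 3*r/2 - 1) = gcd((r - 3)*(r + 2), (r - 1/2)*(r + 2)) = r + 2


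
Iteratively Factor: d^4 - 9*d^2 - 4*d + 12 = (d - 1)*(d^3 + d^2 - 8*d - 12) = (d - 3)*(d - 1)*(d^2 + 4*d + 4) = (d - 3)*(d - 1)*(d + 2)*(d + 2)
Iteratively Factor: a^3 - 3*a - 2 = (a + 1)*(a^2 - a - 2) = (a + 1)^2*(a - 2)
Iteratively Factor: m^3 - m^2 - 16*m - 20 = (m + 2)*(m^2 - 3*m - 10) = (m - 5)*(m + 2)*(m + 2)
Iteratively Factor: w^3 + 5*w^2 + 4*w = (w + 1)*(w^2 + 4*w) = w*(w + 1)*(w + 4)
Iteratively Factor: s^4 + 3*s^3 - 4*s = (s + 2)*(s^3 + s^2 - 2*s) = (s - 1)*(s + 2)*(s^2 + 2*s) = (s - 1)*(s + 2)^2*(s)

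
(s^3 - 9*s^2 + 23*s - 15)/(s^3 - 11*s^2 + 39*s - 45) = (s - 1)/(s - 3)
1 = 1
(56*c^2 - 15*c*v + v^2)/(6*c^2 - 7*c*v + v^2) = (56*c^2 - 15*c*v + v^2)/(6*c^2 - 7*c*v + v^2)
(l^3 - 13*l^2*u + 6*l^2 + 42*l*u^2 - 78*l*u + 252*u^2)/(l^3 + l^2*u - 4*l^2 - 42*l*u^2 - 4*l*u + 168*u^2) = (l^2 - 7*l*u + 6*l - 42*u)/(l^2 + 7*l*u - 4*l - 28*u)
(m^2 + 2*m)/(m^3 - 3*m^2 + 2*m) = (m + 2)/(m^2 - 3*m + 2)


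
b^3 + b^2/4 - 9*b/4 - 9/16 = (b - 3/2)*(b + 1/4)*(b + 3/2)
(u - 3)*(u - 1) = u^2 - 4*u + 3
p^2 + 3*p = p*(p + 3)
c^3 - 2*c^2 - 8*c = c*(c - 4)*(c + 2)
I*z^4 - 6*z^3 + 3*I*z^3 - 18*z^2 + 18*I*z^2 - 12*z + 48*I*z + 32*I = (z + 2)*(z - 2*I)*(z + 8*I)*(I*z + I)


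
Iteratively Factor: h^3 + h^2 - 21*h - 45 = (h + 3)*(h^2 - 2*h - 15) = (h + 3)^2*(h - 5)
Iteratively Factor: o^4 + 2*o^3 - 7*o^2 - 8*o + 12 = (o + 3)*(o^3 - o^2 - 4*o + 4) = (o - 1)*(o + 3)*(o^2 - 4) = (o - 2)*(o - 1)*(o + 3)*(o + 2)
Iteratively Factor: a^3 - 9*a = (a + 3)*(a^2 - 3*a) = a*(a + 3)*(a - 3)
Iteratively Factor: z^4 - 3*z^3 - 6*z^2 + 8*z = (z + 2)*(z^3 - 5*z^2 + 4*z) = (z - 1)*(z + 2)*(z^2 - 4*z) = (z - 4)*(z - 1)*(z + 2)*(z)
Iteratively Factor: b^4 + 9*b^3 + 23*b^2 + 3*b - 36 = (b + 3)*(b^3 + 6*b^2 + 5*b - 12) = (b - 1)*(b + 3)*(b^2 + 7*b + 12) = (b - 1)*(b + 3)^2*(b + 4)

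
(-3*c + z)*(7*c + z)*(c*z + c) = -21*c^3*z - 21*c^3 + 4*c^2*z^2 + 4*c^2*z + c*z^3 + c*z^2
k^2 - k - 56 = (k - 8)*(k + 7)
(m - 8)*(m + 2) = m^2 - 6*m - 16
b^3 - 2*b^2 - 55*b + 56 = (b - 8)*(b - 1)*(b + 7)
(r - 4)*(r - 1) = r^2 - 5*r + 4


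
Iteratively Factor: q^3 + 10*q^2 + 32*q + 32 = (q + 4)*(q^2 + 6*q + 8) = (q + 4)^2*(q + 2)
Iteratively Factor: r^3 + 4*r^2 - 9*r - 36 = (r - 3)*(r^2 + 7*r + 12) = (r - 3)*(r + 4)*(r + 3)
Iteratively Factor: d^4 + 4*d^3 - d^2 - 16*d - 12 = (d + 2)*(d^3 + 2*d^2 - 5*d - 6) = (d - 2)*(d + 2)*(d^2 + 4*d + 3) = (d - 2)*(d + 1)*(d + 2)*(d + 3)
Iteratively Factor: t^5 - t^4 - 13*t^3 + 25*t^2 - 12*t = (t)*(t^4 - t^3 - 13*t^2 + 25*t - 12) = t*(t - 1)*(t^3 - 13*t + 12) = t*(t - 3)*(t - 1)*(t^2 + 3*t - 4) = t*(t - 3)*(t - 1)^2*(t + 4)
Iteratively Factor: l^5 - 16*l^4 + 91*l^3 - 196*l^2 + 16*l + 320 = (l + 1)*(l^4 - 17*l^3 + 108*l^2 - 304*l + 320) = (l - 4)*(l + 1)*(l^3 - 13*l^2 + 56*l - 80) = (l - 4)^2*(l + 1)*(l^2 - 9*l + 20) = (l - 4)^3*(l + 1)*(l - 5)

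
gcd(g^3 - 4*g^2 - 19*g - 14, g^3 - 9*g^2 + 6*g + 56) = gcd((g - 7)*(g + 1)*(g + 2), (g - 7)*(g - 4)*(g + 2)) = g^2 - 5*g - 14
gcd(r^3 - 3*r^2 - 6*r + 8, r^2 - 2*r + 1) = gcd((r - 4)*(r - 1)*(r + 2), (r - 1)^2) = r - 1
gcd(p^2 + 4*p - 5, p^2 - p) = p - 1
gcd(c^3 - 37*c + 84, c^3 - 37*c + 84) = c^3 - 37*c + 84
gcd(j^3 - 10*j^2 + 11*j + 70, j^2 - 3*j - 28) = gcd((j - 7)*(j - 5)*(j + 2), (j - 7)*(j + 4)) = j - 7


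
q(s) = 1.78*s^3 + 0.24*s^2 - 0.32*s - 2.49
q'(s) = 5.34*s^2 + 0.48*s - 0.32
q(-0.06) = -2.47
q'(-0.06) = -0.33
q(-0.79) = -2.97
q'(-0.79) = 2.63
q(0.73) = -1.90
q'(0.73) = 2.88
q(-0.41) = -2.44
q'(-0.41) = 0.38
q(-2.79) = -38.39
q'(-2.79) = 39.91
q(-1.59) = -8.53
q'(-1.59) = 12.42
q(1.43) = 2.75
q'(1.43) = 11.29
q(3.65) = 86.10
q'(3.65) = 72.57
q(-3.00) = -47.43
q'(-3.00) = 46.30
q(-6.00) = -376.41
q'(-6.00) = 189.04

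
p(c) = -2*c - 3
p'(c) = -2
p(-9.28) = 15.56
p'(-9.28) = -2.00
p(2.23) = -7.46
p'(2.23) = -2.00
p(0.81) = -4.62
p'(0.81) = -2.00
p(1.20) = -5.40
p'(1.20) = -2.00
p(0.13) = -3.26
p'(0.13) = -2.00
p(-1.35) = -0.30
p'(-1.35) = -2.00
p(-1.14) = -0.72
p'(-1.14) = -2.00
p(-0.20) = -2.60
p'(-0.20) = -2.00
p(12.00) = -27.00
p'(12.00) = -2.00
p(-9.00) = 15.00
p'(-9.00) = -2.00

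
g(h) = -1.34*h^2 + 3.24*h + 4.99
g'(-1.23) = 6.54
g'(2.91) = -4.56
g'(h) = 3.24 - 2.68*h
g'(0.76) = 1.20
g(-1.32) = -1.62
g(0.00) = 4.99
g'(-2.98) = 11.23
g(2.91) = 3.07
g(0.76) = 6.68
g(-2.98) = -16.56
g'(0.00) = 3.24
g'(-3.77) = 13.34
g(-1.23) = -1.02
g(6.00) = -23.81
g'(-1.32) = 6.78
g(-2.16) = -8.26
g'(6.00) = -12.84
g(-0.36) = 3.65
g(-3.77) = -26.27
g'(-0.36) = 4.20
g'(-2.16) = 9.03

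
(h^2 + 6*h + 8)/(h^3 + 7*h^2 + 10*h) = (h + 4)/(h*(h + 5))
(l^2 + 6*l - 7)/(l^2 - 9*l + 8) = (l + 7)/(l - 8)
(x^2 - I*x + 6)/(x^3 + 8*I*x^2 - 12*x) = (x - 3*I)/(x*(x + 6*I))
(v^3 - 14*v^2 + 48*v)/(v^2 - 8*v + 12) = v*(v - 8)/(v - 2)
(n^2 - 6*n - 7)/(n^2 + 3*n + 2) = (n - 7)/(n + 2)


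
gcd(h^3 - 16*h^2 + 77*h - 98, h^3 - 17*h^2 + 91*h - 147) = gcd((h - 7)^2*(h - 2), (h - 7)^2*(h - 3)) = h^2 - 14*h + 49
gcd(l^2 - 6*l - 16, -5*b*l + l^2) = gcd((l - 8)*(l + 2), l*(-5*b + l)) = 1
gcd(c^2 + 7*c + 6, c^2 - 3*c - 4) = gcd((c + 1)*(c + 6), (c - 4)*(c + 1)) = c + 1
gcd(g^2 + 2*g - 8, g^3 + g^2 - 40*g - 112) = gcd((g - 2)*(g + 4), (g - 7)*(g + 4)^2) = g + 4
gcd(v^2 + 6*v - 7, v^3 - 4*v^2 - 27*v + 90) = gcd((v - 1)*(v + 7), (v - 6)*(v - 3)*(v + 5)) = 1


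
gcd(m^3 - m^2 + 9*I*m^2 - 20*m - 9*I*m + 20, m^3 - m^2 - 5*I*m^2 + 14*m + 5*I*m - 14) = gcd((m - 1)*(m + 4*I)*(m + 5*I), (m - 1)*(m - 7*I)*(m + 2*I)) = m - 1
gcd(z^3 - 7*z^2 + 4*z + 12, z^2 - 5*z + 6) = z - 2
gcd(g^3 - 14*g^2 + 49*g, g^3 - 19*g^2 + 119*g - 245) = g^2 - 14*g + 49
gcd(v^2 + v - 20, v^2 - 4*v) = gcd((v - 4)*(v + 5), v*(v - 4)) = v - 4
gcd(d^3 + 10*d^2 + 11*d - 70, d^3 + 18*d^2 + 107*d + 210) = d^2 + 12*d + 35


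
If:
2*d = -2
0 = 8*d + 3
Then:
No Solution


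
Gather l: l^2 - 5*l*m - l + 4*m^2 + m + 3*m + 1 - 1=l^2 + l*(-5*m - 1) + 4*m^2 + 4*m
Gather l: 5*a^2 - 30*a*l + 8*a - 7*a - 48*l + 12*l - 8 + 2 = 5*a^2 + a + l*(-30*a - 36) - 6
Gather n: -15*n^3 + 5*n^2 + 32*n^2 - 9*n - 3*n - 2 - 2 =-15*n^3 + 37*n^2 - 12*n - 4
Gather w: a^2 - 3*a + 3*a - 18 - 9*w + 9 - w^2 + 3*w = a^2 - w^2 - 6*w - 9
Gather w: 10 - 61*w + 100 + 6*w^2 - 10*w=6*w^2 - 71*w + 110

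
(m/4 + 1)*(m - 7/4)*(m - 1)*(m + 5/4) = m^4/4 + 5*m^3/8 - 123*m^2/64 - 73*m/64 + 35/16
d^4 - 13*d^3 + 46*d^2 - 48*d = d*(d - 8)*(d - 3)*(d - 2)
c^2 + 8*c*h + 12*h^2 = (c + 2*h)*(c + 6*h)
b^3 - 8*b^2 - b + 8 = (b - 8)*(b - 1)*(b + 1)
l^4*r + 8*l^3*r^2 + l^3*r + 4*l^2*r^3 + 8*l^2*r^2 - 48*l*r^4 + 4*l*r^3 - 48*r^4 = (l - 2*r)*(l + 4*r)*(l + 6*r)*(l*r + r)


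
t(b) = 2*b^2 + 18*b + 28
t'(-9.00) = -18.00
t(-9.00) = 28.00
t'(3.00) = 30.00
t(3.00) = 100.00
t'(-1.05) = 13.80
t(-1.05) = 11.30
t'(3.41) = 31.64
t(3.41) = 112.64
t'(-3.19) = 5.24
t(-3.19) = -9.07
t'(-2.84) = 6.64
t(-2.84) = -6.99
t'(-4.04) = 1.84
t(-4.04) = -12.08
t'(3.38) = 31.52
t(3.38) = 111.69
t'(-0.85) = 14.60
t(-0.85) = 14.14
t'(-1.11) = 13.56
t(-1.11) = 10.48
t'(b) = 4*b + 18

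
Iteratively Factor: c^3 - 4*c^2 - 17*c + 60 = (c - 3)*(c^2 - c - 20) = (c - 5)*(c - 3)*(c + 4)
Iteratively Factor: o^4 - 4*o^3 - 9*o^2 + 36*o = (o - 3)*(o^3 - o^2 - 12*o) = o*(o - 3)*(o^2 - o - 12) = o*(o - 3)*(o + 3)*(o - 4)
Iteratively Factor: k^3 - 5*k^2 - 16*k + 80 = (k + 4)*(k^2 - 9*k + 20) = (k - 4)*(k + 4)*(k - 5)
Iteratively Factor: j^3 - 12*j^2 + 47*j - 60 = (j - 5)*(j^2 - 7*j + 12) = (j - 5)*(j - 3)*(j - 4)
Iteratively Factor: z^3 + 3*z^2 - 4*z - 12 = (z + 2)*(z^2 + z - 6) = (z + 2)*(z + 3)*(z - 2)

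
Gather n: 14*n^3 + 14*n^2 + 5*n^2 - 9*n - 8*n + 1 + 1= 14*n^3 + 19*n^2 - 17*n + 2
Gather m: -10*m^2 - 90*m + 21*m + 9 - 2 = -10*m^2 - 69*m + 7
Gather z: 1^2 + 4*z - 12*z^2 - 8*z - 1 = -12*z^2 - 4*z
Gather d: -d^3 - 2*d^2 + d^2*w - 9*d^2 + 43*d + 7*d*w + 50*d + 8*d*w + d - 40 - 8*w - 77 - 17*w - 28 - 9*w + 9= -d^3 + d^2*(w - 11) + d*(15*w + 94) - 34*w - 136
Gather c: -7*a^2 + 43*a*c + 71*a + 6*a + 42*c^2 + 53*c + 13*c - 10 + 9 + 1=-7*a^2 + 77*a + 42*c^2 + c*(43*a + 66)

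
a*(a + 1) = a^2 + a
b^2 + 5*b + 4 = (b + 1)*(b + 4)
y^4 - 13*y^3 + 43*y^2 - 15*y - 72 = (y - 8)*(y - 3)^2*(y + 1)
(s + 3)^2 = s^2 + 6*s + 9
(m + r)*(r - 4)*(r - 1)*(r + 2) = m*r^3 - 3*m*r^2 - 6*m*r + 8*m + r^4 - 3*r^3 - 6*r^2 + 8*r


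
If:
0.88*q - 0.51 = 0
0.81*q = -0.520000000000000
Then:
No Solution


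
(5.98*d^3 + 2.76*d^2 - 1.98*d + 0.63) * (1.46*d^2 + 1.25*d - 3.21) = 8.7308*d^5 + 11.5046*d^4 - 18.6366*d^3 - 10.4148*d^2 + 7.1433*d - 2.0223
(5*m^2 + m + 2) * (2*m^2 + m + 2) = 10*m^4 + 7*m^3 + 15*m^2 + 4*m + 4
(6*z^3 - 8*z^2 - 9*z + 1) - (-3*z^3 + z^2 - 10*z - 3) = 9*z^3 - 9*z^2 + z + 4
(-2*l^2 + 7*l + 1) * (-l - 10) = 2*l^3 + 13*l^2 - 71*l - 10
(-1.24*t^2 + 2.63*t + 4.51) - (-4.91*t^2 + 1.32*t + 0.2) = 3.67*t^2 + 1.31*t + 4.31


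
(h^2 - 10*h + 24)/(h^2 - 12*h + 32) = (h - 6)/(h - 8)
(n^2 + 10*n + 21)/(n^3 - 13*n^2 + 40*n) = (n^2 + 10*n + 21)/(n*(n^2 - 13*n + 40))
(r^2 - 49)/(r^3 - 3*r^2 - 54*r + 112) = (r - 7)/(r^2 - 10*r + 16)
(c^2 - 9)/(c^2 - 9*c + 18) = (c + 3)/(c - 6)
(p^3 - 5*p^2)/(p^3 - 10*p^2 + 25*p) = p/(p - 5)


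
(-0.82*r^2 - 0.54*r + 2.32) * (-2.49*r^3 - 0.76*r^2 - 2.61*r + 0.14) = 2.0418*r^5 + 1.9678*r^4 - 3.2262*r^3 - 0.4686*r^2 - 6.1308*r + 0.3248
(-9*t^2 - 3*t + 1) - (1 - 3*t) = -9*t^2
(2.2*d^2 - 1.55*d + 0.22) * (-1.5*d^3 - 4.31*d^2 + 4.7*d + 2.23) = -3.3*d^5 - 7.157*d^4 + 16.6905*d^3 - 3.3272*d^2 - 2.4225*d + 0.4906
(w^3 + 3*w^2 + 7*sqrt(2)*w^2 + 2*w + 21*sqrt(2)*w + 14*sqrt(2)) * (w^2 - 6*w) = w^5 - 3*w^4 + 7*sqrt(2)*w^4 - 21*sqrt(2)*w^3 - 16*w^3 - 112*sqrt(2)*w^2 - 12*w^2 - 84*sqrt(2)*w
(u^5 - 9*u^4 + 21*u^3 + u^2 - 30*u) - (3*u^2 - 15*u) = u^5 - 9*u^4 + 21*u^3 - 2*u^2 - 15*u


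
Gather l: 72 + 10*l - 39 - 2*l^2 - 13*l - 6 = -2*l^2 - 3*l + 27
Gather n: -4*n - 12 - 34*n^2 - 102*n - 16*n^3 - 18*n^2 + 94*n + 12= -16*n^3 - 52*n^2 - 12*n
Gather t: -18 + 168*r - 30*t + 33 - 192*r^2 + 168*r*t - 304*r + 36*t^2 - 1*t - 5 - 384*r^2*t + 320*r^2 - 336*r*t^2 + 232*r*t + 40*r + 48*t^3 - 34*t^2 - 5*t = 128*r^2 - 96*r + 48*t^3 + t^2*(2 - 336*r) + t*(-384*r^2 + 400*r - 36) + 10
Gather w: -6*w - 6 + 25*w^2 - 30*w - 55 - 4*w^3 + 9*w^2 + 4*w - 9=-4*w^3 + 34*w^2 - 32*w - 70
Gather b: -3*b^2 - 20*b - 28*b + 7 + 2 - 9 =-3*b^2 - 48*b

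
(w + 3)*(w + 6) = w^2 + 9*w + 18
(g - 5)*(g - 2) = g^2 - 7*g + 10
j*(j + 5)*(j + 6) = j^3 + 11*j^2 + 30*j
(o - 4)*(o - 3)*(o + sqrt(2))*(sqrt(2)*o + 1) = sqrt(2)*o^4 - 7*sqrt(2)*o^3 + 3*o^3 - 21*o^2 + 13*sqrt(2)*o^2 - 7*sqrt(2)*o + 36*o + 12*sqrt(2)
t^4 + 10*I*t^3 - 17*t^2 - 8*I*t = t*(t + I)^2*(t + 8*I)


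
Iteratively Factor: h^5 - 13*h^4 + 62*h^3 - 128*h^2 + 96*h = (h - 4)*(h^4 - 9*h^3 + 26*h^2 - 24*h) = (h - 4)^2*(h^3 - 5*h^2 + 6*h) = h*(h - 4)^2*(h^2 - 5*h + 6) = h*(h - 4)^2*(h - 2)*(h - 3)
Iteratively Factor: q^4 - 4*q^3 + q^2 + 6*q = (q + 1)*(q^3 - 5*q^2 + 6*q) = (q - 2)*(q + 1)*(q^2 - 3*q) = (q - 3)*(q - 2)*(q + 1)*(q)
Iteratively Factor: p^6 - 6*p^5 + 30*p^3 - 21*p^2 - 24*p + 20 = (p - 1)*(p^5 - 5*p^4 - 5*p^3 + 25*p^2 + 4*p - 20) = (p - 1)*(p + 2)*(p^4 - 7*p^3 + 9*p^2 + 7*p - 10) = (p - 5)*(p - 1)*(p + 2)*(p^3 - 2*p^2 - p + 2) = (p - 5)*(p - 1)^2*(p + 2)*(p^2 - p - 2) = (p - 5)*(p - 2)*(p - 1)^2*(p + 2)*(p + 1)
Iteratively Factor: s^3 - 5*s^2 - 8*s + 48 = (s - 4)*(s^2 - s - 12) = (s - 4)^2*(s + 3)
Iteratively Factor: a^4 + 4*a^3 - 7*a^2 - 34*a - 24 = (a - 3)*(a^3 + 7*a^2 + 14*a + 8) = (a - 3)*(a + 4)*(a^2 + 3*a + 2) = (a - 3)*(a + 1)*(a + 4)*(a + 2)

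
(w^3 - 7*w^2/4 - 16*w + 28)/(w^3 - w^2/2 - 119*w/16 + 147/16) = 4*(w^2 - 16)/(4*w^2 + 5*w - 21)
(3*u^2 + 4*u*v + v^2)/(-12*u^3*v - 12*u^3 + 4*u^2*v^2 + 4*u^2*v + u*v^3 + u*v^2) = (3*u^2 + 4*u*v + v^2)/(u*(-12*u^2*v - 12*u^2 + 4*u*v^2 + 4*u*v + v^3 + v^2))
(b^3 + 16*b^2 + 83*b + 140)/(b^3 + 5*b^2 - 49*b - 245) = (b + 4)/(b - 7)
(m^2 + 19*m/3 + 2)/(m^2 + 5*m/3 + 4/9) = 3*(m + 6)/(3*m + 4)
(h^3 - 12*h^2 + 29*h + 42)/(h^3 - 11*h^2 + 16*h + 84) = (h + 1)/(h + 2)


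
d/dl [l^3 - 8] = 3*l^2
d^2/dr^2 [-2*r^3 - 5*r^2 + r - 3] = -12*r - 10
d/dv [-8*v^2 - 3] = -16*v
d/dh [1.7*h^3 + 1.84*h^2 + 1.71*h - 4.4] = 5.1*h^2 + 3.68*h + 1.71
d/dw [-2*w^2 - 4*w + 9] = -4*w - 4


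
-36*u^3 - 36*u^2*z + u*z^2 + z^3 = (-6*u + z)*(u + z)*(6*u + z)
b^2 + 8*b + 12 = (b + 2)*(b + 6)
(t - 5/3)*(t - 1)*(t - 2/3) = t^3 - 10*t^2/3 + 31*t/9 - 10/9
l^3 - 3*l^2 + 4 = (l - 2)^2*(l + 1)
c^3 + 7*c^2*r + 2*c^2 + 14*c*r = c*(c + 2)*(c + 7*r)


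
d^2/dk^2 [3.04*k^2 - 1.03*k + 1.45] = 6.08000000000000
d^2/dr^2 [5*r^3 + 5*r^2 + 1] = 30*r + 10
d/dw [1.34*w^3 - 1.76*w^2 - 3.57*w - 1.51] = 4.02*w^2 - 3.52*w - 3.57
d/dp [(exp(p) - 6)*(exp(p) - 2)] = 2*(exp(p) - 4)*exp(p)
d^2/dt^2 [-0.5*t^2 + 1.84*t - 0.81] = -1.00000000000000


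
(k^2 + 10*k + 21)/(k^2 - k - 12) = (k + 7)/(k - 4)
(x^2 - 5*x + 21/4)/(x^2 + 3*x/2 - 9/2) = (x - 7/2)/(x + 3)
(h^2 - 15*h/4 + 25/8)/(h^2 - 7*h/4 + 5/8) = (2*h - 5)/(2*h - 1)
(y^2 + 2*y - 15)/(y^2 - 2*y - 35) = (y - 3)/(y - 7)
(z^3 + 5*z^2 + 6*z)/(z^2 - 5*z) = (z^2 + 5*z + 6)/(z - 5)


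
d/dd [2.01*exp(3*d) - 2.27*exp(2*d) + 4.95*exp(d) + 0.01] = (6.03*exp(2*d) - 4.54*exp(d) + 4.95)*exp(d)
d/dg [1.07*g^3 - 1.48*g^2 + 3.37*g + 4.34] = 3.21*g^2 - 2.96*g + 3.37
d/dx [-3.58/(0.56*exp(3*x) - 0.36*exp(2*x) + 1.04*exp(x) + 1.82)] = (6.0144*exp(2*x) - 2.5776*exp(x) + 3.7232)*exp(x)/(0.56*exp(3*x) - 0.36*exp(2*x) + 1.04*exp(x) + 1.82)^2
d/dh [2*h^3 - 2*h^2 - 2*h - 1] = 6*h^2 - 4*h - 2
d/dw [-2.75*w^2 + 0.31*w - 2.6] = 0.31 - 5.5*w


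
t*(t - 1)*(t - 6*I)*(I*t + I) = I*t^4 + 6*t^3 - I*t^2 - 6*t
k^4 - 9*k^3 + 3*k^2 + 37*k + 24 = (k - 8)*(k - 3)*(k + 1)^2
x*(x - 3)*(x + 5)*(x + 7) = x^4 + 9*x^3 - x^2 - 105*x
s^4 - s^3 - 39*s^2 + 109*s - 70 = (s - 5)*(s - 2)*(s - 1)*(s + 7)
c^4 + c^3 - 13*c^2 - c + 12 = (c - 3)*(c - 1)*(c + 1)*(c + 4)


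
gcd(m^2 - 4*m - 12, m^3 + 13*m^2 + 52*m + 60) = m + 2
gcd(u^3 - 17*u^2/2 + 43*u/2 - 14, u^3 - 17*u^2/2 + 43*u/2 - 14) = u^3 - 17*u^2/2 + 43*u/2 - 14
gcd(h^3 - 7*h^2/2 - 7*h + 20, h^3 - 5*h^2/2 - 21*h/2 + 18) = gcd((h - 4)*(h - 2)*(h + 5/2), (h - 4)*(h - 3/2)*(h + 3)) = h - 4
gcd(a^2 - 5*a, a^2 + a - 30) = a - 5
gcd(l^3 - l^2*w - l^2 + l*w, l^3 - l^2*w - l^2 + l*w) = -l^3 + l^2*w + l^2 - l*w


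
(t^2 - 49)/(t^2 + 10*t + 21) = (t - 7)/(t + 3)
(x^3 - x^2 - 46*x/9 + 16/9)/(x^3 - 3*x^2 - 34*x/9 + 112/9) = (3*x - 1)/(3*x - 7)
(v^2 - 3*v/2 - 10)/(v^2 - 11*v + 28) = (v + 5/2)/(v - 7)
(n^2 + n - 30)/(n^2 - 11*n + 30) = (n + 6)/(n - 6)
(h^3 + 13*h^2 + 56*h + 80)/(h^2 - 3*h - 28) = (h^2 + 9*h + 20)/(h - 7)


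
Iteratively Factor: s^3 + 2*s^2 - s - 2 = (s - 1)*(s^2 + 3*s + 2) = (s - 1)*(s + 2)*(s + 1)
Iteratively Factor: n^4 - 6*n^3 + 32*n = (n - 4)*(n^3 - 2*n^2 - 8*n) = (n - 4)*(n + 2)*(n^2 - 4*n) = (n - 4)^2*(n + 2)*(n)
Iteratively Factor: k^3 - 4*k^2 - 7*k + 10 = (k + 2)*(k^2 - 6*k + 5) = (k - 5)*(k + 2)*(k - 1)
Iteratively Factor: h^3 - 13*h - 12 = (h + 1)*(h^2 - h - 12) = (h - 4)*(h + 1)*(h + 3)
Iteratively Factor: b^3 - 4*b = (b - 2)*(b^2 + 2*b) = (b - 2)*(b + 2)*(b)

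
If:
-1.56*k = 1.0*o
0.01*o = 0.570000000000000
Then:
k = -36.54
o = 57.00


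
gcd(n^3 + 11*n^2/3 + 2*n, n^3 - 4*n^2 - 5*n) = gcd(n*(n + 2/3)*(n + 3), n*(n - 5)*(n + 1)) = n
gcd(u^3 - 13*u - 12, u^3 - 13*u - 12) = u^3 - 13*u - 12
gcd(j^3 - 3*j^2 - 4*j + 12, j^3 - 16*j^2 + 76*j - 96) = j - 2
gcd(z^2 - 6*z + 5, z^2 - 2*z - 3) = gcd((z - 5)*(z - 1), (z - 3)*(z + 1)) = 1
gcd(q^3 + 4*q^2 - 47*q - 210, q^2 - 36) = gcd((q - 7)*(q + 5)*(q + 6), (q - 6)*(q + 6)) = q + 6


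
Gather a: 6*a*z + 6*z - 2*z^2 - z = 6*a*z - 2*z^2 + 5*z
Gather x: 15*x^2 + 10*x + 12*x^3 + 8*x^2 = 12*x^3 + 23*x^2 + 10*x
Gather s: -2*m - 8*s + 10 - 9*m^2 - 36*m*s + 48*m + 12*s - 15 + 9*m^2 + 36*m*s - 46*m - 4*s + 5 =0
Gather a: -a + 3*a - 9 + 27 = 2*a + 18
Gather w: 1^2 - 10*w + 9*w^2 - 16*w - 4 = 9*w^2 - 26*w - 3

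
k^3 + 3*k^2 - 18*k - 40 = (k - 4)*(k + 2)*(k + 5)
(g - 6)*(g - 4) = g^2 - 10*g + 24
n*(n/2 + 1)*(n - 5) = n^3/2 - 3*n^2/2 - 5*n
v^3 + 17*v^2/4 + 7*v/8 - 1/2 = (v - 1/4)*(v + 1/2)*(v + 4)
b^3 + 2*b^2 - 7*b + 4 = (b - 1)^2*(b + 4)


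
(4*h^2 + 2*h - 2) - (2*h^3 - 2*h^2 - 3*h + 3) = -2*h^3 + 6*h^2 + 5*h - 5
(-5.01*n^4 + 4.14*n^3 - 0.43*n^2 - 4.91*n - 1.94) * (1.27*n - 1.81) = -6.3627*n^5 + 14.3259*n^4 - 8.0395*n^3 - 5.4574*n^2 + 6.4233*n + 3.5114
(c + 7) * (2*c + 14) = 2*c^2 + 28*c + 98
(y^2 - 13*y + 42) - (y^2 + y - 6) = 48 - 14*y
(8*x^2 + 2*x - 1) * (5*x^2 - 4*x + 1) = 40*x^4 - 22*x^3 - 5*x^2 + 6*x - 1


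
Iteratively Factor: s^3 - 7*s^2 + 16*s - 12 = (s - 2)*(s^2 - 5*s + 6) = (s - 2)^2*(s - 3)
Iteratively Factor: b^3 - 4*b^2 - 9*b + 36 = (b - 4)*(b^2 - 9) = (b - 4)*(b + 3)*(b - 3)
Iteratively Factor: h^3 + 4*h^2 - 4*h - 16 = (h - 2)*(h^2 + 6*h + 8) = (h - 2)*(h + 4)*(h + 2)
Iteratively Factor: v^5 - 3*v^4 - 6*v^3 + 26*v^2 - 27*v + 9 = (v - 1)*(v^4 - 2*v^3 - 8*v^2 + 18*v - 9) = (v - 1)^2*(v^3 - v^2 - 9*v + 9) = (v - 3)*(v - 1)^2*(v^2 + 2*v - 3) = (v - 3)*(v - 1)^3*(v + 3)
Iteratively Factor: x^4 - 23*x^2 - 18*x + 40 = (x - 1)*(x^3 + x^2 - 22*x - 40) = (x - 1)*(x + 2)*(x^2 - x - 20) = (x - 5)*(x - 1)*(x + 2)*(x + 4)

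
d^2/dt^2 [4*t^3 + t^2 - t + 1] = 24*t + 2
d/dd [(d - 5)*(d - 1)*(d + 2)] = 3*d^2 - 8*d - 7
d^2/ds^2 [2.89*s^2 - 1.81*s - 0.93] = 5.78000000000000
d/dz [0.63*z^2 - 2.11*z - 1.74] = 1.26*z - 2.11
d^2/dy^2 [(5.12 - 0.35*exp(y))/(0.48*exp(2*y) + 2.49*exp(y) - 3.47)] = (-0.08064*exp(4*y) + 5.136912*exp(3*y) + 14.860512*exp(2*y) + 62.831895*exp(y) + 40.024021)*exp(y)/(0.110592*exp(6*y) + 1.721088*exp(5*y) + 6.52968*exp(4*y) - 9.44581499999999*exp(3*y) - 47.204145*exp(2*y) + 89.945523*exp(y) - 41.781923)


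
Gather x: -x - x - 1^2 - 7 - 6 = -2*x - 14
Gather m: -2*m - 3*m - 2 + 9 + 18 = 25 - 5*m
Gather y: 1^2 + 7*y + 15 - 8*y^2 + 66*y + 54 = -8*y^2 + 73*y + 70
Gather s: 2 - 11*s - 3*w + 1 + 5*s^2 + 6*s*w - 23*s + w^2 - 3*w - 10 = 5*s^2 + s*(6*w - 34) + w^2 - 6*w - 7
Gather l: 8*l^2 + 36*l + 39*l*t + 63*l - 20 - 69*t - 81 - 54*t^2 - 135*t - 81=8*l^2 + l*(39*t + 99) - 54*t^2 - 204*t - 182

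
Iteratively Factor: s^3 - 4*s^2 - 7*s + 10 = (s - 1)*(s^2 - 3*s - 10) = (s - 1)*(s + 2)*(s - 5)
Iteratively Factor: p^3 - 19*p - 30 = (p + 2)*(p^2 - 2*p - 15) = (p + 2)*(p + 3)*(p - 5)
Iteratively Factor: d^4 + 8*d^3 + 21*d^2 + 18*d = (d + 2)*(d^3 + 6*d^2 + 9*d) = d*(d + 2)*(d^2 + 6*d + 9) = d*(d + 2)*(d + 3)*(d + 3)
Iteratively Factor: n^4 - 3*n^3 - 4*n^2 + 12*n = (n - 2)*(n^3 - n^2 - 6*n) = (n - 3)*(n - 2)*(n^2 + 2*n) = (n - 3)*(n - 2)*(n + 2)*(n)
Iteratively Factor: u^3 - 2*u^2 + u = (u - 1)*(u^2 - u) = u*(u - 1)*(u - 1)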